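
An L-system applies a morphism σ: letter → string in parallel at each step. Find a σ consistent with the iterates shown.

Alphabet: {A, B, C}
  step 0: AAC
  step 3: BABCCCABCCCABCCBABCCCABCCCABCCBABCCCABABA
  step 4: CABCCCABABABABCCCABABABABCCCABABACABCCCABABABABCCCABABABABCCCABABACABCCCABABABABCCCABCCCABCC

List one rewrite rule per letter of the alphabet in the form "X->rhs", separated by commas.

A->BCC, B->CA, C->BA

  step 3 ⇒ step 4: BABCCCABCCCABCCBABCCCABCCCABCCBABCCCABABA ⇒ CA·BCC·CA·BA·BA·BA·BCC·CA·BA·BA·BA·BCC·CA·BA·BA·CA·BCC·CA·BA·BA·BA·BCC·CA·BA·BA·BA·BCC·CA·BA·BA·CA·BCC·CA·BA·BA·BA·BCC·CA·BCC·CA·BCC
    A ↦ BCC
    B ↦ CA
    C ↦ BA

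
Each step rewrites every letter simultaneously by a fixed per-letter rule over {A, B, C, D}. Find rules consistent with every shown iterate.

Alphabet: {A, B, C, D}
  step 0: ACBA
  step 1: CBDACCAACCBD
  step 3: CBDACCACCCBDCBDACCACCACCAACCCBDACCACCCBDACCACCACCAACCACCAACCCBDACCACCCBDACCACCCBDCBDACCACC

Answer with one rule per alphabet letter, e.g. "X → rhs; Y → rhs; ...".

A->CBD, B->AAC, C->ACC, D->C

  step 0 ⇒ step 1: ACBA ⇒ CBD·ACC·AAC·CBD
    A ↦ CBD
    B ↦ AAC
    C ↦ ACC
    D ↦ C  (constrained at step 1)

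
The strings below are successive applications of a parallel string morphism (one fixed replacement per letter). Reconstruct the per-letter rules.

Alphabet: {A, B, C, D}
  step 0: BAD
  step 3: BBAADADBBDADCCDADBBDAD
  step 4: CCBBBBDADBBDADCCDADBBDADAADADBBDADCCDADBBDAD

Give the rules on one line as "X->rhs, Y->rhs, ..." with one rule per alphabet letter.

A->BB, B->C, C->A, D->DAD

  step 3 ⇒ step 4: BBAADADBBDADCCDADBBDAD ⇒ C·C·BB·BB·DAD·BB·DAD·C·C·DAD·BB·DAD·A·A·DAD·BB·DAD·C·C·DAD·BB·DAD
    A ↦ BB
    B ↦ C
    C ↦ A
    D ↦ DAD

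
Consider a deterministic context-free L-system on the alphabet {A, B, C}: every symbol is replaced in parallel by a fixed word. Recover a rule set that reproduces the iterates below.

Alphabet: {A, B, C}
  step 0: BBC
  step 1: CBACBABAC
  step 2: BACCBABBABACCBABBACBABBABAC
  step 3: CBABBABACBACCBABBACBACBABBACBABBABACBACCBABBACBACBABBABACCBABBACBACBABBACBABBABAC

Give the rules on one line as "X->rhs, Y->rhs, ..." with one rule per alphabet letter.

A->BBA, B->CBA, C->BAC

  step 2 ⇒ step 3: BACCBABBABACCBABBACBABBABAC ⇒ CBA·BBA·BAC·BAC·CBA·BBA·CBA·CBA·BBA·CBA·BBA·BAC·BAC·CBA·BBA·CBA·CBA·BBA·BAC·CBA·BBA·CBA·CBA·BBA·CBA·BBA·BAC
    A ↦ BBA
    B ↦ CBA
    C ↦ BAC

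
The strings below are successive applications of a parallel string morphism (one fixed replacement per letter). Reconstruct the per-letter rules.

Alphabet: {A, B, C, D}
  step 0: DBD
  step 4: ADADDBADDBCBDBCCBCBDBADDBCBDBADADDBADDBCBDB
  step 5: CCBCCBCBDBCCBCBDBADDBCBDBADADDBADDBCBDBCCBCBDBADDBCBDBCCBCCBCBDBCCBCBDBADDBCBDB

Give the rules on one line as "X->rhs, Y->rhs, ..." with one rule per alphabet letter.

  step 4 ⇒ step 5: ADADDBADDBCBDBCCBCBDBADDBCBDBADADDBADDBCBDB ⇒ C·CB·C·CB·CB·DB·C·CB·CB·DB·AD·DB·CB·DB·AD·AD·DB·AD·DB·CB·DB·C·CB·CB·DB·AD·DB·CB·DB·C·CB·C·CB·CB·DB·C·CB·CB·DB·AD·DB·CB·DB
    A ↦ C
    B ↦ DB
    C ↦ AD
    D ↦ CB

A->C, B->DB, C->AD, D->CB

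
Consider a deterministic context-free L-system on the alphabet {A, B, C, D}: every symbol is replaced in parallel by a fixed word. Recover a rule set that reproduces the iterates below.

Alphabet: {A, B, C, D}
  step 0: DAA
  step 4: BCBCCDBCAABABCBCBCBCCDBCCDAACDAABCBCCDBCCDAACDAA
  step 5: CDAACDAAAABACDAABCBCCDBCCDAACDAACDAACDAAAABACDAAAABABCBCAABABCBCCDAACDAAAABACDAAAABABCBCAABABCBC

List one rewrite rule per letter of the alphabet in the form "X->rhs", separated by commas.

A->BC, B->CD, C->AA, D->BA

  step 4 ⇒ step 5: BCBCCDBCAABABCBCBCBCCDBCCDAACDAABCBCCDBCCDAACDAA ⇒ CD·AA·CD·AA·AA·BA·CD·AA·BC·BC·CD·BC·CD·AA·CD·AA·CD·AA·CD·AA·AA·BA·CD·AA·AA·BA·BC·BC·AA·BA·BC·BC·CD·AA·CD·AA·AA·BA·CD·AA·AA·BA·BC·BC·AA·BA·BC·BC
    A ↦ BC
    B ↦ CD
    C ↦ AA
    D ↦ BA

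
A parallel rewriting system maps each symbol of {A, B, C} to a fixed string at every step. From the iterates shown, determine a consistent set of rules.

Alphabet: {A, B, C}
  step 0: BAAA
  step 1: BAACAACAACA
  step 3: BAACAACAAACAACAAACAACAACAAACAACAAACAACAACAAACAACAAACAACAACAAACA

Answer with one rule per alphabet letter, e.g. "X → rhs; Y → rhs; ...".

  step 0 ⇒ step 1: BAAA ⇒ BA·ACA·ACA·ACA
    A ↦ ACA
    B ↦ BA
    C ↦ A  (constrained at step 1)

A->ACA, B->BA, C->A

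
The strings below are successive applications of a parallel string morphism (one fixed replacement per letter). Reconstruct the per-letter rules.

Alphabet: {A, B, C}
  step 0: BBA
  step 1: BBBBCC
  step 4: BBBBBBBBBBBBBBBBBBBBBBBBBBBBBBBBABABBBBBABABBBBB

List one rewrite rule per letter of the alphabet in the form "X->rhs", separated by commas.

A->CC, B->BB, C->AB

  step 0 ⇒ step 1: BBA ⇒ BB·BB·CC
    A ↦ CC
    B ↦ BB
    C ↦ AB  (constrained at step 1)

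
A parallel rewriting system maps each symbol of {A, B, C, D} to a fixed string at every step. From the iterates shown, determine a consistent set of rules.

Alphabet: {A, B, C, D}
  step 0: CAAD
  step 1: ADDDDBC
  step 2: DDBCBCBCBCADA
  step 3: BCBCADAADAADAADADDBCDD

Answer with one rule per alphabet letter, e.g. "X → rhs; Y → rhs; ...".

  step 2 ⇒ step 3: DDBCBCBCBCADA ⇒ BC·BC·AD·A·AD·A·AD·A·AD·A·DD·BC·DD
    A ↦ DD
    B ↦ AD
    C ↦ A
    D ↦ BC

A->DD, B->AD, C->A, D->BC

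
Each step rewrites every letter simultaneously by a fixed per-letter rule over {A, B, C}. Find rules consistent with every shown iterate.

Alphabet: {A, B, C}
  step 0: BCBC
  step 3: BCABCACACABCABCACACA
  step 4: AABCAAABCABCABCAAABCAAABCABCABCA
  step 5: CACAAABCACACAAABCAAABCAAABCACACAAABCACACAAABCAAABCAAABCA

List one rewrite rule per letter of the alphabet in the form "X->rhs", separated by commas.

A->CA, B->AA, C->B

  step 4 ⇒ step 5: AABCAAABCABCABCAAABCAAABCABCABCA ⇒ CA·CA·AA·B·CA·CA·CA·AA·B·CA·AA·B·CA·AA·B·CA·CA·CA·AA·B·CA·CA·CA·AA·B·CA·AA·B·CA·AA·B·CA
    A ↦ CA
    B ↦ AA
    C ↦ B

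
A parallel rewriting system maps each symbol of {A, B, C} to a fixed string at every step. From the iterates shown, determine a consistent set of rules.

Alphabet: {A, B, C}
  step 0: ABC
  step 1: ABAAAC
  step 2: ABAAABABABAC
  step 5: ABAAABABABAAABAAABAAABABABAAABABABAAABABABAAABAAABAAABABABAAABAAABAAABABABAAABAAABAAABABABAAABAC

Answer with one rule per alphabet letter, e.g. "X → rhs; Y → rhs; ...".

  step 1 ⇒ step 2: ABAAAC ⇒ AB·AA·AB·AB·AB·AC
    A ↦ AB
    B ↦ AA
    C ↦ AC

A->AB, B->AA, C->AC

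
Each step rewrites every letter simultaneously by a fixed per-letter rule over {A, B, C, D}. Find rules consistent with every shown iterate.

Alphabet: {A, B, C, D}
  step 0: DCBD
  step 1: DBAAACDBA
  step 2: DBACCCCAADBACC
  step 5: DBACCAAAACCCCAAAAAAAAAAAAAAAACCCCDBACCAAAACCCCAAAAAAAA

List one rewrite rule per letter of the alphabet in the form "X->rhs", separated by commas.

A->C, B->C, C->AA, D->DBA

  step 1 ⇒ step 2: DBAAACDBA ⇒ DBA·C·C·C·C·AA·DBA·C·C
    A ↦ C
    B ↦ C
    C ↦ AA
    D ↦ DBA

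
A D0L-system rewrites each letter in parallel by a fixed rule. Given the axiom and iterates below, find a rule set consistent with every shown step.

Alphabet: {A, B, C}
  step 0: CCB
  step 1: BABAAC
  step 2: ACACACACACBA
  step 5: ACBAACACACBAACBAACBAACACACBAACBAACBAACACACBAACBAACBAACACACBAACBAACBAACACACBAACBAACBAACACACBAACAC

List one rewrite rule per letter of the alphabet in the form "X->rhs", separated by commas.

  step 1 ⇒ step 2: BABAAC ⇒ AC·AC·AC·AC·AC·BA
    A ↦ AC
    B ↦ AC
    C ↦ BA

A->AC, B->AC, C->BA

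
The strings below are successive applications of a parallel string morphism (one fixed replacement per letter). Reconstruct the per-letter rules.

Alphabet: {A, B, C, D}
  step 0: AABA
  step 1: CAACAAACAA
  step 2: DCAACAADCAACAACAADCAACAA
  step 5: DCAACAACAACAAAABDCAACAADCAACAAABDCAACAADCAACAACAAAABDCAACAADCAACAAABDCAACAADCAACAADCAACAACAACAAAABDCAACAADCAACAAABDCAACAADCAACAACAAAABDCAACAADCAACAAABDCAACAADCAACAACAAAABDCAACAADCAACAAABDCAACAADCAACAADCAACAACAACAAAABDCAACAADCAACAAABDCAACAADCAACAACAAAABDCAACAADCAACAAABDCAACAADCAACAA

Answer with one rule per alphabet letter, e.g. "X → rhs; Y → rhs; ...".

  step 1 ⇒ step 2: CAACAAACAA ⇒ D·CAA·CAA·D·CAA·CAA·CAA·D·CAA·CAA
    A ↦ CAA
    C ↦ D
  step 0 ⇒ step 1: AABA ⇒ CAA·CAA·A·CAA
    B ↦ A
    D ↦ AB  (constrained at step 2)

A->CAA, B->A, C->D, D->AB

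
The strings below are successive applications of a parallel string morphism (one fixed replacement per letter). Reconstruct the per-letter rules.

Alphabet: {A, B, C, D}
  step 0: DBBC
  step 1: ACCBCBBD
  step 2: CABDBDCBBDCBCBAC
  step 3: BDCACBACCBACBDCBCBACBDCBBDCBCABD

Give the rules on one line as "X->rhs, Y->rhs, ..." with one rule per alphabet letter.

A->CA, B->CB, C->BD, D->AC

  step 2 ⇒ step 3: CABDBDCBBDCBCBAC ⇒ BD·CA·CB·AC·CB·AC·BD·CB·CB·AC·BD·CB·BD·CB·CA·BD
    A ↦ CA
    B ↦ CB
    C ↦ BD
    D ↦ AC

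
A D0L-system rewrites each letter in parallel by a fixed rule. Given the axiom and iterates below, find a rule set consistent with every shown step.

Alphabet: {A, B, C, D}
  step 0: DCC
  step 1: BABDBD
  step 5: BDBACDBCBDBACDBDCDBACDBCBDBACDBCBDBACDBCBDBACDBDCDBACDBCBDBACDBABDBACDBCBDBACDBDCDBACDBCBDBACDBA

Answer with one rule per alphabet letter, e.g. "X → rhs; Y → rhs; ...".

A->BC, B->CD, C->BD, D->BA

  step 0 ⇒ step 1: DCC ⇒ BA·BD·BD
    C ↦ BD
    D ↦ BA
    A ↦ BC  (constrained at step 1)
    B ↦ CD  (constrained at step 1)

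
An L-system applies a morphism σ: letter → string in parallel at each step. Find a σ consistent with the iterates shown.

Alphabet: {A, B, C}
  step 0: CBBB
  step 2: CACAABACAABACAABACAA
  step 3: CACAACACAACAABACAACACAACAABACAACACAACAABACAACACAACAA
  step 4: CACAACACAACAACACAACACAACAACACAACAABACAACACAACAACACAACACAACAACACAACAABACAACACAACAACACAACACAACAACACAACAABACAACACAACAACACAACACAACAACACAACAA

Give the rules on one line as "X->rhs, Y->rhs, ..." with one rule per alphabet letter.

  step 3 ⇒ step 4: CACAACACAACAABACAACACAACAABACAACACAACAABACAACACAACAA ⇒ CA·CAA·CA·CAA·CAA·CA·CAA·CA·CAA·CAA·CA·CAA·CAA·BA·CAA·CA·CAA·CAA·CA·CAA·CA·CAA·CAA·CA·CAA·CAA·BA·CAA·CA·CAA·CAA·CA·CAA·CA·CAA·CAA·CA·CAA·CAA·BA·CAA·CA·CAA·CAA·CA·CAA·CA·CAA·CAA·CA·CAA·CAA
    A ↦ CAA
    B ↦ BA
    C ↦ CA

A->CAA, B->BA, C->CA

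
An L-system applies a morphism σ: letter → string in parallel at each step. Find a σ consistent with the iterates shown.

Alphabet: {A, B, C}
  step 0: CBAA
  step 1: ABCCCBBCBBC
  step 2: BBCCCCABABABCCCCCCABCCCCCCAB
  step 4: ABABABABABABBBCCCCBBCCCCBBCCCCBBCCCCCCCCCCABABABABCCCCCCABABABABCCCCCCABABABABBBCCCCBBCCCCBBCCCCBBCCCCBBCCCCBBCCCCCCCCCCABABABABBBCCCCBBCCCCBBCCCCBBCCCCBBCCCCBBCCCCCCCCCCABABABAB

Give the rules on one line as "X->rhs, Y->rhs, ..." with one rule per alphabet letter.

  step 1 ⇒ step 2: ABCCCBBCBBC ⇒ BBC·CCC·AB·AB·AB·CCC·CCC·AB·CCC·CCC·AB
    A ↦ BBC
    B ↦ CCC
    C ↦ AB

A->BBC, B->CCC, C->AB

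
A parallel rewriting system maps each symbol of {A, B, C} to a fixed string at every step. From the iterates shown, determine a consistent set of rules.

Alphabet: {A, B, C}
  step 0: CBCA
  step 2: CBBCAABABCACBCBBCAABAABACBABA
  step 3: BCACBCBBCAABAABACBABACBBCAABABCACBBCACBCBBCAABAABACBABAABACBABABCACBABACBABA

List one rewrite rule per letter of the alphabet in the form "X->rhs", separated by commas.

  step 2 ⇒ step 3: CBBCAABABCACBCBBCAABAABACBABA ⇒ BCA·CB·CB·BCA·ABA·ABA·CB·ABA·CB·BCA·ABA·BCA·CB·BCA·CB·CB·BCA·ABA·ABA·CB·ABA·ABA·CB·ABA·BCA·CB·ABA·CB·ABA
    A ↦ ABA
    B ↦ CB
    C ↦ BCA

A->ABA, B->CB, C->BCA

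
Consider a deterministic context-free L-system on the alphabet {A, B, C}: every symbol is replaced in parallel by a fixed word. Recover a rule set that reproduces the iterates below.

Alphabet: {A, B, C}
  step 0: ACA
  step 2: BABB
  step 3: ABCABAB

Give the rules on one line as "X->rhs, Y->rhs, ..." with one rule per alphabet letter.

  step 2 ⇒ step 3: BABB ⇒ AB·C·AB·AB
    A ↦ C
    B ↦ AB
    C ↦ B  (constrained at step 0)

A->C, B->AB, C->B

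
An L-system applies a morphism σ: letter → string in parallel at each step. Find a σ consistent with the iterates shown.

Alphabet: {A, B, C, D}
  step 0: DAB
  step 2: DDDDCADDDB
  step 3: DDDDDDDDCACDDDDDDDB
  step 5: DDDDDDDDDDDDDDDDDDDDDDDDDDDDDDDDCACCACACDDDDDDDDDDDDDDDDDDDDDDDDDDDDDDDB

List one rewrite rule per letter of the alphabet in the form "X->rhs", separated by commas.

  step 2 ⇒ step 3: DDDDCADDDB ⇒ DD·DD·DD·DD·CA·C·DD·DD·DD·DB
    A ↦ C
    B ↦ DB
    C ↦ CA
    D ↦ DD

A->C, B->DB, C->CA, D->DD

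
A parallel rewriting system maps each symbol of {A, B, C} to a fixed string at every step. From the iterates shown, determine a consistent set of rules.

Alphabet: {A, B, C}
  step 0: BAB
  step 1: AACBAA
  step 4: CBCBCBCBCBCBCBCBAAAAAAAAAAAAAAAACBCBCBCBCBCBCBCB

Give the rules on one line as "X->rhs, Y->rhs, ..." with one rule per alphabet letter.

  step 0 ⇒ step 1: BAB ⇒ AA·CB·AA
    A ↦ CB
    B ↦ AA
    C ↦ AA  (constrained at step 1)

A->CB, B->AA, C->AA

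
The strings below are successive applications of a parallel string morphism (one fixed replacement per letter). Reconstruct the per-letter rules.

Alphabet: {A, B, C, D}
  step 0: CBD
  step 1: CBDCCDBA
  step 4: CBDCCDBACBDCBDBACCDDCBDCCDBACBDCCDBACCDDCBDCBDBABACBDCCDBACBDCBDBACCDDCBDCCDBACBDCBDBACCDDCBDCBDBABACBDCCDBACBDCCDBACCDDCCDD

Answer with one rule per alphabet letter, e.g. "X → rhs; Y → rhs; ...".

A->D, B->CCD, C->CBD, D->BA

  step 0 ⇒ step 1: CBD ⇒ CBD·CCD·BA
    B ↦ CCD
    C ↦ CBD
    D ↦ BA
    A ↦ D  (constrained at step 1)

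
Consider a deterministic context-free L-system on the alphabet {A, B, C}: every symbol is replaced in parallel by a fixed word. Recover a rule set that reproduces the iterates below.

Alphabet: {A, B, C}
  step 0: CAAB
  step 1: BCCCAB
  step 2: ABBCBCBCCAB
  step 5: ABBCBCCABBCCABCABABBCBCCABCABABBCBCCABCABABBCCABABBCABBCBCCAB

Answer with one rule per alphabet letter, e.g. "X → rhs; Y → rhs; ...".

  step 1 ⇒ step 2: BCCCAB ⇒ AB·BC·BC·BC·C·AB
    A ↦ C
    B ↦ AB
    C ↦ BC

A->C, B->AB, C->BC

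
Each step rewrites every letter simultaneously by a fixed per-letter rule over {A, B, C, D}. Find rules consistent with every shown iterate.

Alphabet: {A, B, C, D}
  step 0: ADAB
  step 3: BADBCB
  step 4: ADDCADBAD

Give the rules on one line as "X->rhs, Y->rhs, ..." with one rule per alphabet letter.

  step 3 ⇒ step 4: BADBCB ⇒ AD·D·C·AD·B·AD
    A ↦ D
    B ↦ AD
    C ↦ B
    D ↦ C

A->D, B->AD, C->B, D->C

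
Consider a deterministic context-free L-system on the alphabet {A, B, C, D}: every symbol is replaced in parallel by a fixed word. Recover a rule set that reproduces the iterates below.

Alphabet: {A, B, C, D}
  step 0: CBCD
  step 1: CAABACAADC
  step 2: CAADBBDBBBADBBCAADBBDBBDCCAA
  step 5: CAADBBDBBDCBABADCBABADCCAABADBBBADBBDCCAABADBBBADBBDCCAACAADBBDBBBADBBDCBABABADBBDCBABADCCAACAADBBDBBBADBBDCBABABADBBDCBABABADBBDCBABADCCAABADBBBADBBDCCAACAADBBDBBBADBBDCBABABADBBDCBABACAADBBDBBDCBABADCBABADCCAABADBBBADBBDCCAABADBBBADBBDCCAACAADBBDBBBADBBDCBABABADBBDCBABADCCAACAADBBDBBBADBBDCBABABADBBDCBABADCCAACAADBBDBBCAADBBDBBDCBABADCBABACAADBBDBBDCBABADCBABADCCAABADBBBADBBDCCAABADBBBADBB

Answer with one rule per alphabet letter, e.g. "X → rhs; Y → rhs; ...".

  step 1 ⇒ step 2: CAABACAADC ⇒ CAA·DBB·DBB·BA·DBB·CAA·DBB·DBB·DC·CAA
    A ↦ DBB
    B ↦ BA
    C ↦ CAA
    D ↦ DC

A->DBB, B->BA, C->CAA, D->DC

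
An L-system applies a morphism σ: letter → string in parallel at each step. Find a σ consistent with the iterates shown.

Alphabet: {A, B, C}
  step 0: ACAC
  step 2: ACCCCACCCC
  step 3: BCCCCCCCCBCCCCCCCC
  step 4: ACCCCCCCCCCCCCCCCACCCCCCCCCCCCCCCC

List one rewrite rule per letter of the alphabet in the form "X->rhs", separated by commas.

  step 3 ⇒ step 4: BCCCCCCCCBCCCCCCCC ⇒ A·CC·CC·CC·CC·CC·CC·CC·CC·A·CC·CC·CC·CC·CC·CC·CC·CC
    B ↦ A
    C ↦ CC
  step 2 ⇒ step 3: ACCCCACCCC ⇒ B·CC·CC·CC·CC·B·CC·CC·CC·CC
    A ↦ B

A->B, B->A, C->CC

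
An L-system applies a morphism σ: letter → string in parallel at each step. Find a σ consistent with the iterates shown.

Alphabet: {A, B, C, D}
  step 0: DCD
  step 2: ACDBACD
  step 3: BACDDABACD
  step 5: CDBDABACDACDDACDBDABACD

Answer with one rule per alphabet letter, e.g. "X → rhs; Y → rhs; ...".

A->B, B->DA, C->A, D->CD

  step 2 ⇒ step 3: ACDBACD ⇒ B·A·CD·DA·B·A·CD
    A ↦ B
    B ↦ DA
    C ↦ A
    D ↦ CD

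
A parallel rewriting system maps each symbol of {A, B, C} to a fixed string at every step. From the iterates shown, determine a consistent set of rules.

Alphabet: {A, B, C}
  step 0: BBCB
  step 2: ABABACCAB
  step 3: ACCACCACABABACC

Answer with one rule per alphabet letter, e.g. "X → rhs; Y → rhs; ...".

  step 2 ⇒ step 3: ABABACCAB ⇒ AC·C·AC·C·AC·AB·AB·AC·C
    A ↦ AC
    B ↦ C
    C ↦ AB

A->AC, B->C, C->AB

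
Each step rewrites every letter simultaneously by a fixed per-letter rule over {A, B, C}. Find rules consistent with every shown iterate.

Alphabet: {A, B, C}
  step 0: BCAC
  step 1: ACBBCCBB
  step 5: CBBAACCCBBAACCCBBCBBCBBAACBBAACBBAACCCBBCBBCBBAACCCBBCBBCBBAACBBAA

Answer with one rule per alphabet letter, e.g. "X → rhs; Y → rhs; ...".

A->C, B->A, C->CBB

  step 0 ⇒ step 1: BCAC ⇒ A·CBB·C·CBB
    A ↦ C
    B ↦ A
    C ↦ CBB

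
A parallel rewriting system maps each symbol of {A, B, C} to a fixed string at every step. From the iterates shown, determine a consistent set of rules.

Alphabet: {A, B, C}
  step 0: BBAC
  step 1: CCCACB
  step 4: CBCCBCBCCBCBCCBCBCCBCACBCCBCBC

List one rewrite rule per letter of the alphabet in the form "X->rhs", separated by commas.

  step 0 ⇒ step 1: BBAC ⇒ C·C·CA·CB
    A ↦ CA
    B ↦ C
    C ↦ CB

A->CA, B->C, C->CB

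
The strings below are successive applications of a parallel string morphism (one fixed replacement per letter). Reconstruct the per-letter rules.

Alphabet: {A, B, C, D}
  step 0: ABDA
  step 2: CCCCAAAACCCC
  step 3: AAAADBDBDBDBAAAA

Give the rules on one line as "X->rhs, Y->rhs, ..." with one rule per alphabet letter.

A->DB, B->CC, C->A, D->CC

  step 2 ⇒ step 3: CCCCAAAACCCC ⇒ A·A·A·A·DB·DB·DB·DB·A·A·A·A
    A ↦ DB
    C ↦ A
    B ↦ CC  (constrained at step 0)
    D ↦ CC  (constrained at step 0)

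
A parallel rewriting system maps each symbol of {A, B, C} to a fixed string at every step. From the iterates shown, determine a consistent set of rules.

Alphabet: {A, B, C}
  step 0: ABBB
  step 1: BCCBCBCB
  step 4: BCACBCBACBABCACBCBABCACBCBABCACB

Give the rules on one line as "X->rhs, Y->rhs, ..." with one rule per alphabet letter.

A->BC, B->CB, C->A

  step 0 ⇒ step 1: ABBB ⇒ BC·CB·CB·CB
    A ↦ BC
    B ↦ CB
    C ↦ A  (constrained at step 1)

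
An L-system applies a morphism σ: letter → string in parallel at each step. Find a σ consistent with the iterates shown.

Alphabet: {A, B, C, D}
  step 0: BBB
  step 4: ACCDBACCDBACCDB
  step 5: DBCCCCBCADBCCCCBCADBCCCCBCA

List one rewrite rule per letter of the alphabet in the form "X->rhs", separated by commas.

A->DB, B->A, C->CC, D->BC

  step 4 ⇒ step 5: ACCDBACCDBACCDB ⇒ DB·CC·CC·BC·A·DB·CC·CC·BC·A·DB·CC·CC·BC·A
    A ↦ DB
    B ↦ A
    C ↦ CC
    D ↦ BC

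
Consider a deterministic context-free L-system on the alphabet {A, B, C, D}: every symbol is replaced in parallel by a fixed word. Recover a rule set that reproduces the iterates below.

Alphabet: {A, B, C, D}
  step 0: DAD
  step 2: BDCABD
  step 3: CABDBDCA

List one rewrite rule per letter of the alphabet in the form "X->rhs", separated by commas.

  step 2 ⇒ step 3: BDCABD ⇒ C·A·BD·BD·C·A
    A ↦ BD
    B ↦ C
    C ↦ BD
    D ↦ A

A->BD, B->C, C->BD, D->A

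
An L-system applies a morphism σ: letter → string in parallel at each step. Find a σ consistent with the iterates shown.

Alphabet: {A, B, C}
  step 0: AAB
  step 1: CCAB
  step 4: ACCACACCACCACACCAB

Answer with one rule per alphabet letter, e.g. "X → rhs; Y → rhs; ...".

  step 0 ⇒ step 1: AAB ⇒ C·C·AB
    A ↦ C
    B ↦ AB
    C ↦ AC  (constrained at step 1)

A->C, B->AB, C->AC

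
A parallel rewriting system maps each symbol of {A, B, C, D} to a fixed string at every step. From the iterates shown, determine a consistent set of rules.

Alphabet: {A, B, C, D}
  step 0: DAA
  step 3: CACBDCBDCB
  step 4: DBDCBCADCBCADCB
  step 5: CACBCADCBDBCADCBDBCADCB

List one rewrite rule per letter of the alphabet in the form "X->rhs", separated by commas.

A->B, B->CB, C->D, D->CA

  step 4 ⇒ step 5: DBDCBCADCBCADCB ⇒ CA·CB·CA·D·CB·D·B·CA·D·CB·D·B·CA·D·CB
    A ↦ B
    B ↦ CB
    C ↦ D
    D ↦ CA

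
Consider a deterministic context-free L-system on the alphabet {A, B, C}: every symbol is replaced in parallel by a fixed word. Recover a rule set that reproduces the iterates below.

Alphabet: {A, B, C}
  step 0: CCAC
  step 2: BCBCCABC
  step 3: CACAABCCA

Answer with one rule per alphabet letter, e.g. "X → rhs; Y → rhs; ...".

  step 2 ⇒ step 3: BCBCCABC ⇒ C·A·C·A·A·BC·C·A
    A ↦ BC
    B ↦ C
    C ↦ A

A->BC, B->C, C->A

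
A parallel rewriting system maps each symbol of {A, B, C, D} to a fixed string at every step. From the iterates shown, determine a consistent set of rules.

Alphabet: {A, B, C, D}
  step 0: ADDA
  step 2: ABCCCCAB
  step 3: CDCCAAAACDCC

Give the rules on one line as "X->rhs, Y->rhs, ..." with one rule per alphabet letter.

A->CD, B->CC, C->A, D->B

  step 2 ⇒ step 3: ABCCCCAB ⇒ CD·CC·A·A·A·A·CD·CC
    A ↦ CD
    B ↦ CC
    C ↦ A
    D ↦ B  (constrained at step 0)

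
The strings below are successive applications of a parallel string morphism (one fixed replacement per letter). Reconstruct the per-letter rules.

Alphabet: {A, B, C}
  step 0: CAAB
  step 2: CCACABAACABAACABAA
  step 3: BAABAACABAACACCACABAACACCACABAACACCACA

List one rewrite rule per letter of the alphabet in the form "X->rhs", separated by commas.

  step 2 ⇒ step 3: CCACABAACABAACABAA ⇒ BAA·BAA·CA·BAA·CA·C·CA·CA·BAA·CA·C·CA·CA·BAA·CA·C·CA·CA
    A ↦ CA
    B ↦ C
    C ↦ BAA

A->CA, B->C, C->BAA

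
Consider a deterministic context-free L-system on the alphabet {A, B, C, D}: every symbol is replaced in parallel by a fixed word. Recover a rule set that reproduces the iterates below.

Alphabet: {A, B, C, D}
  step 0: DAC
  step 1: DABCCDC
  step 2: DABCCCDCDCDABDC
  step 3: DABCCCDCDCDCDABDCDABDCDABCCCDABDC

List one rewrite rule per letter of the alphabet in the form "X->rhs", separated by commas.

  step 2 ⇒ step 3: DABCCCDCDCDABDC ⇒ DAB·CC·C·DC·DC·DC·DAB·DC·DAB·DC·DAB·CC·C·DAB·DC
    A ↦ CC
    B ↦ C
    C ↦ DC
    D ↦ DAB

A->CC, B->C, C->DC, D->DAB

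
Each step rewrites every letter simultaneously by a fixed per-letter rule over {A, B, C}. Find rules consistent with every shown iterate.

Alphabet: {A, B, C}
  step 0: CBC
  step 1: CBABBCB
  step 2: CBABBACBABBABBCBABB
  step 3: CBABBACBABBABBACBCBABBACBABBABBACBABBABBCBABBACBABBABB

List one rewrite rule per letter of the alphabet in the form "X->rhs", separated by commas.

A->ACB, B->ABB, C->CB

  step 2 ⇒ step 3: CBABBACBABBABBCBABB ⇒ CB·ABB·ACB·ABB·ABB·ACB·CB·ABB·ACB·ABB·ABB·ACB·ABB·ABB·CB·ABB·ACB·ABB·ABB
    A ↦ ACB
    B ↦ ABB
    C ↦ CB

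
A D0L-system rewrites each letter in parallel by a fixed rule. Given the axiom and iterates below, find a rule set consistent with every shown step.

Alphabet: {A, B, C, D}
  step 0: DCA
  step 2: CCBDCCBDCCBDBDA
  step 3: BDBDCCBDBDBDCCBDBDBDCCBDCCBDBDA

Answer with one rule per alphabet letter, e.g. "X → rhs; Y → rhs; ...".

  step 2 ⇒ step 3: CCBDCCBDCCBDBDA ⇒ BD·BD·CC·BD·BD·BD·CC·BD·BD·BD·CC·BD·CC·BD·BDA
    A ↦ BDA
    B ↦ CC
    C ↦ BD
    D ↦ BD

A->BDA, B->CC, C->BD, D->BD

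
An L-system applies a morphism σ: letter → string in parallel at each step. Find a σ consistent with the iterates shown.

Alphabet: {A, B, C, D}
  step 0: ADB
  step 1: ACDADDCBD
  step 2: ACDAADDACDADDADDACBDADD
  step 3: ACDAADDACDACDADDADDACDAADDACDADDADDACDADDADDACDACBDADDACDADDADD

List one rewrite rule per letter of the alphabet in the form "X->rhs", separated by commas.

A->ACD, B->CBD, C->A, D->ADD

  step 2 ⇒ step 3: ACDAADDACDADDADDACBDADD ⇒ ACD·A·ADD·ACD·ACD·ADD·ADD·ACD·A·ADD·ACD·ADD·ADD·ACD·ADD·ADD·ACD·A·CBD·ADD·ACD·ADD·ADD
    A ↦ ACD
    B ↦ CBD
    C ↦ A
    D ↦ ADD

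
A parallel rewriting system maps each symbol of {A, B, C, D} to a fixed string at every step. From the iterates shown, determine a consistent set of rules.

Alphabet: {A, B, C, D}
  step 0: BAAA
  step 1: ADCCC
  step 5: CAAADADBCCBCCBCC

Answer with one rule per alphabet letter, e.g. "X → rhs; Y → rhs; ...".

  step 0 ⇒ step 1: BAAA ⇒ AD·C·C·C
    A ↦ C
    B ↦ AD
    C ↦ B  (constrained at step 1)
    D ↦ AA  (constrained at step 1)

A->C, B->AD, C->B, D->AA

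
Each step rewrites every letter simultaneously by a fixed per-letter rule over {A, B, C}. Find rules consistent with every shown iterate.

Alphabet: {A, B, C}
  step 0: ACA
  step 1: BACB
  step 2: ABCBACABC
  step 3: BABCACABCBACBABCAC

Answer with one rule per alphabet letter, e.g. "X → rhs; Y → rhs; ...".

A->B, B->ABC, C->AC

  step 2 ⇒ step 3: ABCBACABC ⇒ B·ABC·AC·ABC·B·AC·B·ABC·AC
    A ↦ B
    B ↦ ABC
    C ↦ AC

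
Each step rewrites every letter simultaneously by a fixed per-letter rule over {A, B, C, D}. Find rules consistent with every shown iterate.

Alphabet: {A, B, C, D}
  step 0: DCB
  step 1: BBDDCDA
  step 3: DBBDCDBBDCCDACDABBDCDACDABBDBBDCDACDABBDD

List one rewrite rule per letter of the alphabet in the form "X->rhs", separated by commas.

A->C, B->CDA, C->D, D->BBD

  step 0 ⇒ step 1: DCB ⇒ BBD·D·CDA
    B ↦ CDA
    C ↦ D
    D ↦ BBD
    A ↦ C  (constrained at step 1)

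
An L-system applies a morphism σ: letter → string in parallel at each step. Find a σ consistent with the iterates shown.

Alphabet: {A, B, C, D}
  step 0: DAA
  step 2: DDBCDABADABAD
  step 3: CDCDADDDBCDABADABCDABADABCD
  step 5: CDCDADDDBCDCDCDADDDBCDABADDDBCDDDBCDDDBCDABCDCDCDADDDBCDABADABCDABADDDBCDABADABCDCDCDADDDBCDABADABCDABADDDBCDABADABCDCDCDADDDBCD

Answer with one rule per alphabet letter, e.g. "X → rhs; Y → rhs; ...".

  step 2 ⇒ step 3: DDBCDABADABAD ⇒ CD·CD·AD·DDB·CD·AB·AD·AB·CD·AB·AD·AB·CD
    A ↦ AB
    B ↦ AD
    C ↦ DDB
    D ↦ CD

A->AB, B->AD, C->DDB, D->CD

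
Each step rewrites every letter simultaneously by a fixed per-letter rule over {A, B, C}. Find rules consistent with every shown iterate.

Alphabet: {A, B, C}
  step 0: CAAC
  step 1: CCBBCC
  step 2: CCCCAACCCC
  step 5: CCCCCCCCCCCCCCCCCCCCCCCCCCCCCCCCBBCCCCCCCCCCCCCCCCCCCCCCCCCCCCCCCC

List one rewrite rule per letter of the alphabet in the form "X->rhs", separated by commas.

  step 1 ⇒ step 2: CCBBCC ⇒ CC·CC·A·A·CC·CC
    B ↦ A
    C ↦ CC
  step 0 ⇒ step 1: CAAC ⇒ CC·B·B·CC
    A ↦ B

A->B, B->A, C->CC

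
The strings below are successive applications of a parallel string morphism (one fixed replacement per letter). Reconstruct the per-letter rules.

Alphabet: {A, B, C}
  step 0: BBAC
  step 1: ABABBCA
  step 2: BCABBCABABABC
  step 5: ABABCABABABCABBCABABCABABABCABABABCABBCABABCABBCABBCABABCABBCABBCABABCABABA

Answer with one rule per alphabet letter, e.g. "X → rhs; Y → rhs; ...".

A->BC, B->AB, C->A

  step 1 ⇒ step 2: ABABBCA ⇒ BC·AB·BC·AB·AB·A·BC
    A ↦ BC
    B ↦ AB
    C ↦ A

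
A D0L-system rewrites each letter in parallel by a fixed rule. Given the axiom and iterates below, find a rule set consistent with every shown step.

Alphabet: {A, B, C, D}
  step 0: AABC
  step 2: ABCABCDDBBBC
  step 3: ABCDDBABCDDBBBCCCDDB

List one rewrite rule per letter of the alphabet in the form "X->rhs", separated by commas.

A->AB, B->C, C->DDB, D->B

  step 2 ⇒ step 3: ABCABCDDBBBC ⇒ AB·C·DDB·AB·C·DDB·B·B·C·C·C·DDB
    A ↦ AB
    B ↦ C
    C ↦ DDB
    D ↦ B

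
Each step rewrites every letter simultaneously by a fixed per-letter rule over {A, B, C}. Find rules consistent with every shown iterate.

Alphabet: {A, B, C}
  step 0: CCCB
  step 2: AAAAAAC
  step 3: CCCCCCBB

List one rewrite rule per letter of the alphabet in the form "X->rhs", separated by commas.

A->C, B->A, C->BB

  step 2 ⇒ step 3: AAAAAAC ⇒ C·C·C·C·C·C·BB
    A ↦ C
    C ↦ BB
    B ↦ A  (constrained at step 0)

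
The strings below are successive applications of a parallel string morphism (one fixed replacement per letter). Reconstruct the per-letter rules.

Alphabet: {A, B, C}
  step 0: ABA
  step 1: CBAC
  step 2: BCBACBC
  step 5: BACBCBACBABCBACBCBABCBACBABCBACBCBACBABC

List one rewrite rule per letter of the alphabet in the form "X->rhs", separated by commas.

A->C, B->BA, C->BC

  step 1 ⇒ step 2: CBAC ⇒ BC·BA·C·BC
    A ↦ C
    B ↦ BA
    C ↦ BC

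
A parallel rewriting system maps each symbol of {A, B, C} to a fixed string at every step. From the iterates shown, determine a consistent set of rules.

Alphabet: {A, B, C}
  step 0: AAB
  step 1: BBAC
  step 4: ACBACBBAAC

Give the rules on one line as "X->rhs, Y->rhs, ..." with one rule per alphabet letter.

  step 0 ⇒ step 1: AAB ⇒ B·B·AC
    A ↦ B
    B ↦ AC
    C ↦ A  (constrained at step 1)

A->B, B->AC, C->A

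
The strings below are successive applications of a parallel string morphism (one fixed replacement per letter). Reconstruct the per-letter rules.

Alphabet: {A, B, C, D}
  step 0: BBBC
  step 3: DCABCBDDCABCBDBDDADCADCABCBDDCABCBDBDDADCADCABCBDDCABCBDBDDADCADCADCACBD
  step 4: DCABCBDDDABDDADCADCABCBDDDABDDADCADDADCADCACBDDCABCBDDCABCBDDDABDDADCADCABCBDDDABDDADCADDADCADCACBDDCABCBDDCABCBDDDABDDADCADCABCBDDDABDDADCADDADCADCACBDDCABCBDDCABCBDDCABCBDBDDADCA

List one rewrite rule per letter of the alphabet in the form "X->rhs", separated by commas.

A->CBD, B->DDA, C->B, D->DCA

  step 3 ⇒ step 4: DCABCBDDCABCBDBDDADCADCABCBDDCABCBDBDDADCADCABCBDDCABCBDBDDADCADCADCACBD ⇒ DCA·B·CBD·DDA·B·DDA·DCA·DCA·B·CBD·DDA·B·DDA·DCA·DDA·DCA·DCA·CBD·DCA·B·CBD·DCA·B·CBD·DDA·B·DDA·DCA·DCA·B·CBD·DDA·B·DDA·DCA·DDA·DCA·DCA·CBD·DCA·B·CBD·DCA·B·CBD·DDA·B·DDA·DCA·DCA·B·CBD·DDA·B·DDA·DCA·DDA·DCA·DCA·CBD·DCA·B·CBD·DCA·B·CBD·DCA·B·CBD·B·DDA·DCA
    A ↦ CBD
    B ↦ DDA
    C ↦ B
    D ↦ DCA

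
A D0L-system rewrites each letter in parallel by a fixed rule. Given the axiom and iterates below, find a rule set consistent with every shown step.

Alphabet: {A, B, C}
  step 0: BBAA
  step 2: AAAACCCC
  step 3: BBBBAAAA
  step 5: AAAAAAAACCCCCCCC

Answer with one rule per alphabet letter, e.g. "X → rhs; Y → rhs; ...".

  step 2 ⇒ step 3: AAAACCCC ⇒ B·B·B·B·A·A·A·A
    A ↦ B
    C ↦ A
    B ↦ CC  (constrained at step 0)

A->B, B->CC, C->A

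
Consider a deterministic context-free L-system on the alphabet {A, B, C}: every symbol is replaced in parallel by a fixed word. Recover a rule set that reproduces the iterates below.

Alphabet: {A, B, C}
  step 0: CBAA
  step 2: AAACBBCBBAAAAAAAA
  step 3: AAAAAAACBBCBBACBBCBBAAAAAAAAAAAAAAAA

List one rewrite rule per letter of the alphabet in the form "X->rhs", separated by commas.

A->AA, B->CBB, C->A

  step 2 ⇒ step 3: AAACBBCBBAAAAAAAA ⇒ AA·AA·AA·A·CBB·CBB·A·CBB·CBB·AA·AA·AA·AA·AA·AA·AA·AA
    A ↦ AA
    B ↦ CBB
    C ↦ A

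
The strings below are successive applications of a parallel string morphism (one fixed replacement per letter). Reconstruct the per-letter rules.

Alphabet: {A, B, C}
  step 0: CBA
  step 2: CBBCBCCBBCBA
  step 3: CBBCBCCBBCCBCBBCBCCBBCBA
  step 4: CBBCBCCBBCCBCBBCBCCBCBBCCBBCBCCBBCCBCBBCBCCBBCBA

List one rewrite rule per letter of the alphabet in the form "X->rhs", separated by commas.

A->BA, B->BC, C->CB

  step 3 ⇒ step 4: CBBCBCCBBCCBCBBCBCCBBCBA ⇒ CB·BC·BC·CB·BC·CB·CB·BC·BC·CB·CB·BC·CB·BC·BC·CB·BC·CB·CB·BC·BC·CB·BC·BA
    A ↦ BA
    B ↦ BC
    C ↦ CB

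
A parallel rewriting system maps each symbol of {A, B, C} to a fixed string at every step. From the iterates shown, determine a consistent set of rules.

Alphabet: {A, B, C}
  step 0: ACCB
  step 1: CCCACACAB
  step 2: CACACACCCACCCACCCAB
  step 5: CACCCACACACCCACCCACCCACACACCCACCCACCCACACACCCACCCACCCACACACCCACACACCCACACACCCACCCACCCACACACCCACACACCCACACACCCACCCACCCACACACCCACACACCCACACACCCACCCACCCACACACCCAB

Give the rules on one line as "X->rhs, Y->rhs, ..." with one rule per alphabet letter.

A->CC, B->CAB, C->CA

  step 1 ⇒ step 2: CCCACACAB ⇒ CA·CA·CA·CC·CA·CC·CA·CC·CAB
    A ↦ CC
    B ↦ CAB
    C ↦ CA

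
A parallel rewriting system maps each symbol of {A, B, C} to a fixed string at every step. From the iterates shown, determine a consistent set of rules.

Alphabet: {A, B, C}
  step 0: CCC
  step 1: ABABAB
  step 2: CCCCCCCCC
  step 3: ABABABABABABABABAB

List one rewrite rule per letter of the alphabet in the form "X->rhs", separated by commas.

  step 2 ⇒ step 3: CCCCCCCCC ⇒ AB·AB·AB·AB·AB·AB·AB·AB·AB
    C ↦ AB
  step 1 ⇒ step 2: ABABAB ⇒ CC·C·CC·C·CC·C
    A ↦ CC
  step 1 ⇒ step 2: ABABAB ⇒ CC·C·CC·C·CC·C
    B ↦ C

A->CC, B->C, C->AB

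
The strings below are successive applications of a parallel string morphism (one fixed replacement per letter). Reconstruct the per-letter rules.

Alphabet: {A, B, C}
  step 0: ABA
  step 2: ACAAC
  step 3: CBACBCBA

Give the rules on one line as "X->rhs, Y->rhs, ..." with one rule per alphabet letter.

A->CB, B->C, C->A

  step 2 ⇒ step 3: ACAAC ⇒ CB·A·CB·CB·A
    A ↦ CB
    C ↦ A
    B ↦ C  (constrained at step 0)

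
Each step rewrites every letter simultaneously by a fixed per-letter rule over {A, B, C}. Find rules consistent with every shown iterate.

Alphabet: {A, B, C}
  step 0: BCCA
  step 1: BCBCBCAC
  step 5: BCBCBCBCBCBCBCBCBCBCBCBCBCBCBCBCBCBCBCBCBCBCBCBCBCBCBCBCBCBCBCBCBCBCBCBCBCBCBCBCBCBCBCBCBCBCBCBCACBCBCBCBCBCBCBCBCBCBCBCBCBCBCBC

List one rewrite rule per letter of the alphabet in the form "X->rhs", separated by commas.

A->AC, B->BC, C->BC

  step 0 ⇒ step 1: BCCA ⇒ BC·BC·BC·AC
    A ↦ AC
    B ↦ BC
    C ↦ BC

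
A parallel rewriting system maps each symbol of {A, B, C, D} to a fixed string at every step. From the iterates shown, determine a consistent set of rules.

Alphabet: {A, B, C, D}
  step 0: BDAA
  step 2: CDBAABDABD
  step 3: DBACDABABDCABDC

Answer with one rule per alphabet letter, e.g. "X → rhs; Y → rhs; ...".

A->AB, B->D, C->DBA, D->C

  step 2 ⇒ step 3: CDBAABDABD ⇒ DBA·C·D·AB·AB·D·C·AB·D·C
    A ↦ AB
    B ↦ D
    C ↦ DBA
    D ↦ C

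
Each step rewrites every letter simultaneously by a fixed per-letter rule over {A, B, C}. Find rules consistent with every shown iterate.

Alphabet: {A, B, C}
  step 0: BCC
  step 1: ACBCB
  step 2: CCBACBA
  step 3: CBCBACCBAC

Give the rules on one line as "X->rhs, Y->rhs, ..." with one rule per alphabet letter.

A->C, B->A, C->CB

  step 2 ⇒ step 3: CCBACBA ⇒ CB·CB·A·C·CB·A·C
    A ↦ C
    B ↦ A
    C ↦ CB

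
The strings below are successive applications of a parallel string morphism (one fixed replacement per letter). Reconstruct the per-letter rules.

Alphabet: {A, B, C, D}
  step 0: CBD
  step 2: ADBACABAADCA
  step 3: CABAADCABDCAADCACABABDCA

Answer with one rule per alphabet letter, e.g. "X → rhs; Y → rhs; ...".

  step 2 ⇒ step 3: ADBACABAADCA ⇒ CA·BA·AD·CA·BD·CA·AD·CA·CA·BA·BD·CA
    A ↦ CA
    B ↦ AD
    C ↦ BD
    D ↦ BA

A->CA, B->AD, C->BD, D->BA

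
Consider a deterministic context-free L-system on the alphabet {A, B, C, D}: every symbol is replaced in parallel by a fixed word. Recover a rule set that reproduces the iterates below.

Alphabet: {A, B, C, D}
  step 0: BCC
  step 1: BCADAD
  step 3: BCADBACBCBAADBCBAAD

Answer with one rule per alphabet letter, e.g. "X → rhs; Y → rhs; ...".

A->BA, B->BC, C->AD, D->C

  step 0 ⇒ step 1: BCC ⇒ BC·AD·AD
    B ↦ BC
    C ↦ AD
    A ↦ BA  (constrained at step 1)
    D ↦ C  (constrained at step 1)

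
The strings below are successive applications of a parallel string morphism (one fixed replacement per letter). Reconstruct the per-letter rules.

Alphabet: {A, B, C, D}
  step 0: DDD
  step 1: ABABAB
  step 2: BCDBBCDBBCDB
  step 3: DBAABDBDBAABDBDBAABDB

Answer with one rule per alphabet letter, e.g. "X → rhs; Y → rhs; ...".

  step 2 ⇒ step 3: BCDBBCDBBCDB ⇒ DB·A·AB·DB·DB·A·AB·DB·DB·A·AB·DB
    B ↦ DB
    C ↦ A
    D ↦ AB
  step 1 ⇒ step 2: ABABAB ⇒ BC·DB·BC·DB·BC·DB
    A ↦ BC

A->BC, B->DB, C->A, D->AB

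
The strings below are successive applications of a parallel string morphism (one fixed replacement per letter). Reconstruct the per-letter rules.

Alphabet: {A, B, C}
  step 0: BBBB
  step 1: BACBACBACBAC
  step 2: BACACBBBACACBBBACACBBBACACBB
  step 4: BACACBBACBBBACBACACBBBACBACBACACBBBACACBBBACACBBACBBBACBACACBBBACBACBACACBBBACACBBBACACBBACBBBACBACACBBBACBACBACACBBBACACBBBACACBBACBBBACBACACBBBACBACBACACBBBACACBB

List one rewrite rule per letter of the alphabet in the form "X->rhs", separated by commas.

A->AC, B->BAC, C->BB

  step 1 ⇒ step 2: BACBACBACBAC ⇒ BAC·AC·BB·BAC·AC·BB·BAC·AC·BB·BAC·AC·BB
    A ↦ AC
    B ↦ BAC
    C ↦ BB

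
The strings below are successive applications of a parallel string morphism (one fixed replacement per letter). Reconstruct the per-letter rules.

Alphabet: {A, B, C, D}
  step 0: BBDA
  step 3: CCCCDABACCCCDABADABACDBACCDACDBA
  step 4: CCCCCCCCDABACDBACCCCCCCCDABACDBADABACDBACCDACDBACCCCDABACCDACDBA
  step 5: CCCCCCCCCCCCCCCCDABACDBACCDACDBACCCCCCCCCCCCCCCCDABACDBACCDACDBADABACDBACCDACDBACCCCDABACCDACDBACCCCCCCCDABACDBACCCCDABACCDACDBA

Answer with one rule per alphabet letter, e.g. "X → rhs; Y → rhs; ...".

  step 4 ⇒ step 5: CCCCCCCCDABACDBACCCCCCCCDABACDBADABACDBACCDACDBACCCCDABACCDACDBA ⇒ CC·CC·CC·CC·CC·CC·CC·CC·DA·BA·CD·BA·CC·DA·CD·BA·CC·CC·CC·CC·CC·CC·CC·CC·DA·BA·CD·BA·CC·DA·CD·BA·DA·BA·CD·BA·CC·DA·CD·BA·CC·CC·DA·BA·CC·DA·CD·BA·CC·CC·CC·CC·DA·BA·CD·BA·CC·CC·DA·BA·CC·DA·CD·BA
    A ↦ BA
    B ↦ CD
    C ↦ CC
    D ↦ DA

A->BA, B->CD, C->CC, D->DA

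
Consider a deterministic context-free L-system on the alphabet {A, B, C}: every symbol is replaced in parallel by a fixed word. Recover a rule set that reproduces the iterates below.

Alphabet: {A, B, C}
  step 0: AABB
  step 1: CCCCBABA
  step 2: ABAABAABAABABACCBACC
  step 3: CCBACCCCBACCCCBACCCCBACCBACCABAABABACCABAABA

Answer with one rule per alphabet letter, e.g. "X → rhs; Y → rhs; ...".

A->CC, B->BA, C->ABA

  step 2 ⇒ step 3: ABAABAABAABABACCBACC ⇒ CC·BA·CC·CC·BA·CC·CC·BA·CC·CC·BA·CC·BA·CC·ABA·ABA·BA·CC·ABA·ABA
    A ↦ CC
    B ↦ BA
    C ↦ ABA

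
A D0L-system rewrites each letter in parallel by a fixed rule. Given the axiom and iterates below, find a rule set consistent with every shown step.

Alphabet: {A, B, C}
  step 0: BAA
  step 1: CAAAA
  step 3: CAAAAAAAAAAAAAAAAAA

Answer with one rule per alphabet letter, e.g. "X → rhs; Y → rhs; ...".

A->AA, B->C, C->BA

  step 0 ⇒ step 1: BAA ⇒ C·AA·AA
    A ↦ AA
    B ↦ C
    C ↦ BA  (constrained at step 1)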